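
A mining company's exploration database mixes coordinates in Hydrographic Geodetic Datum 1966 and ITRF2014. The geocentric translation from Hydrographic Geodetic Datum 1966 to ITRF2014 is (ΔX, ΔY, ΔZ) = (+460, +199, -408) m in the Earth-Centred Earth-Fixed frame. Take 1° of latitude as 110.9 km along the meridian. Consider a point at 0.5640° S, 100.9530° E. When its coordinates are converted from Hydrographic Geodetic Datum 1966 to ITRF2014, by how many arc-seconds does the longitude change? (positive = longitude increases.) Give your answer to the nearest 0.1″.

sin φ = -0.009843, cos φ = 0.999952, sin λ = 0.981783, cos λ = -0.190004.
East component: ΔE = −sin λ·ΔX + cos λ·ΔY = −(0.981783)(460) + (-0.190004)(199) = -489.43 m.
1° of latitude spans 110900 m; at latitude φ, 1° of longitude spans that × cos φ = 110894.6 m, so Δλ = -489.43 / 110894.6 × 3600 = -15.889″.

Δλ = -15.9″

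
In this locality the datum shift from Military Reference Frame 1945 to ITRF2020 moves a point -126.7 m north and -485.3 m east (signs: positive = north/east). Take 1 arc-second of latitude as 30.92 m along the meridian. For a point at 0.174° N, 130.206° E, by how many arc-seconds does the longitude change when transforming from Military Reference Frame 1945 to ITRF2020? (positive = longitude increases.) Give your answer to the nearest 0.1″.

Δλ = -15.7″

At latitude 0.174°, cos φ = 0.999995.
1″ of longitude at this latitude = 30.92 × cos φ = 30.9199 m, so Δλ = -485.3 / 30.9199 = -15.695″.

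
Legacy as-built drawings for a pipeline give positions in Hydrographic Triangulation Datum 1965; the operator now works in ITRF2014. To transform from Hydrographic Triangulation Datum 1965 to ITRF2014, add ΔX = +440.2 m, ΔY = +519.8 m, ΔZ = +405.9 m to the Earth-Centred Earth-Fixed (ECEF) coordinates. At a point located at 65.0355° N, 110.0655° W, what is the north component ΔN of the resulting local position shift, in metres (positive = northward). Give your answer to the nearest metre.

The local north axis is (−sin φ cos λ, −sin φ sin λ, cos φ), giving ΔN = 136.919 + 442.631 + 171.313 = 750.86 m.

ΔN = 751 m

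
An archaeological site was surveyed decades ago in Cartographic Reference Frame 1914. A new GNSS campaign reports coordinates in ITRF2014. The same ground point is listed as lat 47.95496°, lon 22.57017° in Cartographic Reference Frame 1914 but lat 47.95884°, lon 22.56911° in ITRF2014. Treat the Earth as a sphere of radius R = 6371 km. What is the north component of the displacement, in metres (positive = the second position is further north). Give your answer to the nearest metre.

Δφ = 47.95884° − 47.95496° = +0.00388°; Δλ = 22.56911° − 22.57017° = -0.00106°.
1° along a meridian = πR/180 = 111195 m.
ΔN = Δφ × 111195 = 431.4 m; ΔE = Δλ × 111195 × cos(47.95496°) = -0.00106 × 111195 × 0.669715 = -78.9 m.

ΔN = 431 m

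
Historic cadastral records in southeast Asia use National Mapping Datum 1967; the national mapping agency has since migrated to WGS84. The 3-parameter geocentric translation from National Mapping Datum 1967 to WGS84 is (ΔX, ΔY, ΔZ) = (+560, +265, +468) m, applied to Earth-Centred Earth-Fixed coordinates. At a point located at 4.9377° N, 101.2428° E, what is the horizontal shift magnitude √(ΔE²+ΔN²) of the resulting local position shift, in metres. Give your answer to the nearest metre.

The local east axis at (φ, λ) is (−sin λ, cos λ, 0), so ΔE = −sin(101.2428°)·560 + cos(101.2428°)·265 = -600.92 m.
The local north axis is (−sin φ cos λ, −sin φ sin λ, cos φ), giving ΔN = 9.398 − 22.371 + 466.263 = 453.29 m.
Horizontal magnitude = √(ΔE² + ΔN²) = √((-600.92)² + 453.29²) = 752.71 m.

753 m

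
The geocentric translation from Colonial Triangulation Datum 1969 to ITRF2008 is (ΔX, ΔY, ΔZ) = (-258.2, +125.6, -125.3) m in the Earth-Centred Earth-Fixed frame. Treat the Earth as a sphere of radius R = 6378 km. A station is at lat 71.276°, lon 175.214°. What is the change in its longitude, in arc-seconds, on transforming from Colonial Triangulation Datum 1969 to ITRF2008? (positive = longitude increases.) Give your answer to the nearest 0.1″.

Δλ = -10.4″

sin φ = 0.947076, cos φ = 0.321010, sin λ = 0.083434, cos λ = -0.996513.
East component: ΔE = −sin λ·ΔX + cos λ·ΔY = −(0.083434)(-258.2) + (-0.996513)(125.6) = -103.62 m.
1° of latitude spans πR/180 = 111317 m; at latitude φ, 1° of longitude spans that × cos φ = 35733.9 m, so Δλ = -103.62 / 35733.9 × 3600 = -10.439″.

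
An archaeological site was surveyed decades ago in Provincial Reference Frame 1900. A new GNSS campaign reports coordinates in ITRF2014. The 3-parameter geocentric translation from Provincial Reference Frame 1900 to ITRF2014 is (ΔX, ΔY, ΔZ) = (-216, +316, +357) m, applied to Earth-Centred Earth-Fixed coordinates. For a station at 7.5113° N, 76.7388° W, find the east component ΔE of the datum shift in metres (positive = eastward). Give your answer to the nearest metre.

The local east axis at (φ, λ) is (−sin λ, cos λ, 0), so ΔE = −sin(-76.7388°)·(-216) + cos(-76.7388°)·316 = -137.75 m.

ΔE = -138 m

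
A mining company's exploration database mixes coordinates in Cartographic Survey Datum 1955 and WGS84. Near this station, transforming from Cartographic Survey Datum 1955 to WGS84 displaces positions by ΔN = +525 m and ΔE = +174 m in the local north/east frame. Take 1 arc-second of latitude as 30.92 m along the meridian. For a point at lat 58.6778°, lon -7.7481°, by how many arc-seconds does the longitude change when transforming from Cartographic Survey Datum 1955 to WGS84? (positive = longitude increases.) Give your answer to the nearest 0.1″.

At latitude 58.6778°, cos φ = 0.519850.
1″ of longitude at this latitude = 30.92 × cos φ = 16.0738 m, so Δλ = 174.0 / 16.0738 = 10.825″.

Δλ = 10.8″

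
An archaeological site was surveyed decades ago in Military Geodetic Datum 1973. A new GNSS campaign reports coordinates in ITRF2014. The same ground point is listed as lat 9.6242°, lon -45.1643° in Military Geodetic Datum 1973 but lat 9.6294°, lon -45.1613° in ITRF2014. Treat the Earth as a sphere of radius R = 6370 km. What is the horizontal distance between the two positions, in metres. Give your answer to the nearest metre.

Δφ = 9.6294° − 9.6242° = +0.0052°; Δλ = -45.1613° − -45.1643° = +0.0030°.
1° along a meridian = πR/180 = 111177 m.
ΔN = Δφ × 111177 = 578.1 m; ΔE = Δλ × 111177 × cos(9.6242°) = +0.0030 × 111177 × 0.985926 = 328.8 m.
Distance = √(ΔE² + ΔN²) = √(328.8² + 578.1²) = 665.1 m.

665 m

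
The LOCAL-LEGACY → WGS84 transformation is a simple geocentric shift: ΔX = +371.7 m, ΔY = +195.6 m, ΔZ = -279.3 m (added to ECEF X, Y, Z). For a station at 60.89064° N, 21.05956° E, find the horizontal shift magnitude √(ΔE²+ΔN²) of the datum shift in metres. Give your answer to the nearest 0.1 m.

The local east axis at (φ, λ) is (−sin λ, cos λ, 0), so ΔE = −sin(21.05956°)·371.7 + cos(21.05956°)·195.6 = 48.97 m.
The local north axis is (−sin φ cos λ, −sin φ sin λ, cos φ), giving ΔN = -303.061 − 61.409 − 135.873 = -500.34 m.
Horizontal magnitude = √(ΔE² + ΔN²) = √(48.97² + (-500.34)²) = 502.73 m.

502.7 m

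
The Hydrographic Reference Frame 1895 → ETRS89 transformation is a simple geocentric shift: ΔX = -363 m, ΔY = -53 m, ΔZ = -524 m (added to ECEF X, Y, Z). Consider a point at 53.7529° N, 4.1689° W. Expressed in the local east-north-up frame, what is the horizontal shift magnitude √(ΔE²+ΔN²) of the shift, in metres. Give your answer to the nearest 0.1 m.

The local east axis at (φ, λ) is (−sin λ, cos λ, 0), so ΔE = −sin(-4.1689°)·(-363) + cos(-4.1689°)·(-53) = -79.25 m.
The local north axis is (−sin φ cos λ, −sin φ sin λ, cos φ), giving ΔN = 291.976 − 3.107 − 309.825 = -20.96 m.
Horizontal magnitude = √(ΔE² + ΔN²) = √((-79.25)² + (-20.96)²) = 81.97 m.

82.0 m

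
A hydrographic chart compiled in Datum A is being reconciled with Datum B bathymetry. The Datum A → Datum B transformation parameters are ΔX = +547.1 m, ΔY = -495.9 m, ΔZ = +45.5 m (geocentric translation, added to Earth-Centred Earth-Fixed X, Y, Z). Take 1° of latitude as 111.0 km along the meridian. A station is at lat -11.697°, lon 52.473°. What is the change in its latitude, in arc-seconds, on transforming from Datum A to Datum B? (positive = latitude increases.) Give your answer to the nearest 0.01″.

Δφ = 1.05″

sin φ = -0.202736, cos φ = 0.979233, sin λ = 0.793066, cos λ = 0.609135.
North component: ΔN = −sin φ cos λ·ΔX − sin φ sin λ·ΔY + cos φ·ΔZ = −(-0.202736)(0.609135)(547.1) − (-0.202736)(0.793066)(-495.9) + (0.979233)(45.5) = 32.39 m.
1° of latitude spans 111000 m, so Δφ = 32.39 / 111000 × 3600 = 1.050″.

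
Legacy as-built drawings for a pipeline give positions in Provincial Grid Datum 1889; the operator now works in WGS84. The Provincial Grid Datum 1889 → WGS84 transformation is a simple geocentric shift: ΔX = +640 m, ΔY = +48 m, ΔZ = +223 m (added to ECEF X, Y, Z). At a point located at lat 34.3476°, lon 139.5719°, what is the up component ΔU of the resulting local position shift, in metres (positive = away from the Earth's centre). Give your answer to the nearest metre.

ΔU = -251 m

At φ = 34.3476°, λ = 139.5719°: sin φ = 0.564212, cos φ = 0.825630, sin λ = 0.648493, cos λ = -0.761220.
ΔU = cos φ cos λ·ΔX + cos φ sin λ·ΔY + sin φ·ΔZ = (0.825630)(-0.761220)(640) + (0.825630)(0.648493)(48) + (0.564212)(223) = -250.71 m.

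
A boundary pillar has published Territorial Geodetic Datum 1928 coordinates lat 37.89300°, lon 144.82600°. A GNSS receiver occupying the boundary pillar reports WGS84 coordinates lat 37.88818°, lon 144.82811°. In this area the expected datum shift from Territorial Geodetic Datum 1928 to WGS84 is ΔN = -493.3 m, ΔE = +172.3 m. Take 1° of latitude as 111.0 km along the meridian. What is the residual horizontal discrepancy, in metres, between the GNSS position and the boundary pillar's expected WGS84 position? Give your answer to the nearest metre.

44 m

Observed coordinate differences: Δφ = -0.00482°, Δλ = +0.00211°.
Converting to metres (1° lat = 111000 m, cos φ = 0.789159): observed ΔN = -535.0 m, observed ΔE = 184.8 m.
Subtracting the expected shift leaves a residual of -535.0 − (-493.3) = -41.7 m north and 184.8 − (172.3) = 12.5 m east.
Residual distance = √((-41.7)² + 12.5²) = 43.6 m.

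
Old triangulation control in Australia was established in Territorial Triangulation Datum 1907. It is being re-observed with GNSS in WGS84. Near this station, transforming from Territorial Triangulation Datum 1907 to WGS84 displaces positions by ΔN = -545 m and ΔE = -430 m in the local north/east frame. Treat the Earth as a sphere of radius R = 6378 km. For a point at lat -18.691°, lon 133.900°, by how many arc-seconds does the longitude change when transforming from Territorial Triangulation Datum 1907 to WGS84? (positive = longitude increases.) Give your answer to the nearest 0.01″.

At latitude -18.691°, cos φ = 0.947261.
One radian of longitude at latitude φ spans R cos φ, so Δλ = ΔE / (R cos φ) = -430.0 / (6378000 × 0.947261) = -7.1173e-05 rad = -14.680″.

Δλ = -14.68″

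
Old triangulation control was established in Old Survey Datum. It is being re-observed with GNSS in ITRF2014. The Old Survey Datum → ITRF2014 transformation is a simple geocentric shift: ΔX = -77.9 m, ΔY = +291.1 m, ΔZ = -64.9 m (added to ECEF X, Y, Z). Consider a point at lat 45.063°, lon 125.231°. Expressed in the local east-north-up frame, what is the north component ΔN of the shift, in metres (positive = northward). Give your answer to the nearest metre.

ΔN = -246 m

The local north axis is (−sin φ cos λ, −sin φ sin λ, cos φ), giving ΔN = -31.811 − 168.321 − 45.841 = -245.97 m.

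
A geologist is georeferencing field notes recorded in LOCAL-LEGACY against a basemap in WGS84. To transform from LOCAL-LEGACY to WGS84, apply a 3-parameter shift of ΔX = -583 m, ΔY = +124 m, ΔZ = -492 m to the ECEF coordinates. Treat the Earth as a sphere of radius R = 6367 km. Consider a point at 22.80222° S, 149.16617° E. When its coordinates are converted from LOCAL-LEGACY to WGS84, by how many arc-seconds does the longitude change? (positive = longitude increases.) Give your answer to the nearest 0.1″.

Δλ = 6.8″

sin φ = -0.387551, cos φ = 0.921848, sin λ = 0.512550, cos λ = -0.858657.
East component: ΔE = −sin λ·ΔX + cos λ·ΔY = −(0.512550)(-583) + (-0.858657)(124) = 192.34 m.
1° of latitude spans πR/180 = 111125 m; at latitude φ, 1° of longitude spans that × cos φ = 102440.5 m, so Δλ = 192.34 / 102440.5 × 3600 = 6.759″.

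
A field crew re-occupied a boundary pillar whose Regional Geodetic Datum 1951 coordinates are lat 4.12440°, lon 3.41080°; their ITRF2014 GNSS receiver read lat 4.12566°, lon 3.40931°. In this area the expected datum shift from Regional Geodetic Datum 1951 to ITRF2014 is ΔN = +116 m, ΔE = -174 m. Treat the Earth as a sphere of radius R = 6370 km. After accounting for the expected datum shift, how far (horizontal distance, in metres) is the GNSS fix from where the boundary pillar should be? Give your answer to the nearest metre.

26 m

Observed coordinate differences: Δφ = +0.00126°, Δλ = -0.00149°.
Converting to metres (1° lat = 111177 m, cos φ = 0.997410): observed ΔN = 140.1 m, observed ΔE = -165.2 m.
Subtracting the expected shift leaves a residual of 140.1 − (116) = 24.1 m north and -165.2 − (-174) = 8.8 m east.
Residual distance = √(24.1² + 8.8²) = 25.6 m.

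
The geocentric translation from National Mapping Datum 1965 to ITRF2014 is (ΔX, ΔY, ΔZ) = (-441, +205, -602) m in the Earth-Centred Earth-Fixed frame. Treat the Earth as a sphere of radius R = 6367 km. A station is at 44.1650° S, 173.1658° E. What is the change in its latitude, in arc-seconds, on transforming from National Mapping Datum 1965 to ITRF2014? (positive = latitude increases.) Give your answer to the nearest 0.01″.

sin φ = -0.696727, cos φ = 0.717336, sin λ = 0.118997, cos λ = -0.992895.
North component: ΔN = −sin φ cos λ·ΔX − sin φ sin λ·ΔY + cos φ·ΔZ = −(-0.696727)(-0.992895)(-441) − (-0.696727)(0.118997)(205) + (0.717336)(-602) = -109.77 m.
1° of latitude spans πR/180 = 111125 m, so Δφ = -109.77 / 111125 × 3600 = -3.556″.

Δφ = -3.56″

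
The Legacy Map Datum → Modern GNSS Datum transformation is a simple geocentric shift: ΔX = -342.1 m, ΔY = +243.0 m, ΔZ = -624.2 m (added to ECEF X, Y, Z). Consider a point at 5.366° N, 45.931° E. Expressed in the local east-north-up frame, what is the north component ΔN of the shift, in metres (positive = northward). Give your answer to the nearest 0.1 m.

At φ = 5.366°, λ = 45.931°: sin φ = 0.093518, cos φ = 0.995618, sin λ = 0.718503, cos λ = 0.695524.
ΔN = −sin φ cos λ·ΔX − sin φ sin λ·ΔY + cos φ·ΔZ = −(0.093518)(0.695524)(-342.1) − (0.093518)(0.718503)(243.0) + (0.995618)(-624.2) = -615.54 m.

ΔN = -615.5 m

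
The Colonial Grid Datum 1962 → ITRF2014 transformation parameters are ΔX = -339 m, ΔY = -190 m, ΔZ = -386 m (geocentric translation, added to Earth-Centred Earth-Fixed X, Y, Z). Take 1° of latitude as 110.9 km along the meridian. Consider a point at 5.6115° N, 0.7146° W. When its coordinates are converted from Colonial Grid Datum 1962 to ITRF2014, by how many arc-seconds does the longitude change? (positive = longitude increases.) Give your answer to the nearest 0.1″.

Δλ = -6.3″

sin φ = 0.097783, cos φ = 0.995208, sin λ = -0.012472, cos λ = 0.999922.
East component: ΔE = −sin λ·ΔX + cos λ·ΔY = −(-0.012472)(-339) + (0.999922)(-190) = -194.21 m.
1° of latitude spans 110900 m; at latitude φ, 1° of longitude spans that × cos φ = 110368.5 m, so Δλ = -194.21 / 110368.5 × 3600 = -6.335″.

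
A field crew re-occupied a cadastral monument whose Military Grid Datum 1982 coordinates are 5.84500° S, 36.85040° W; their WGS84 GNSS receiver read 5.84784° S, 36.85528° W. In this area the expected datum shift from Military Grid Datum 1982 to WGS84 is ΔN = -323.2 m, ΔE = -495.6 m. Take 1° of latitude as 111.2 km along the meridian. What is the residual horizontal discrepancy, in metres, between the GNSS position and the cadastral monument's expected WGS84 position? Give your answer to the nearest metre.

45 m

Observed coordinate differences: Δφ = -0.00284°, Δλ = -0.00488°.
Converting to metres (1° lat = 111200 m, cos φ = 0.994801): observed ΔN = -315.8 m, observed ΔE = -539.8 m.
Subtracting the expected shift leaves a residual of -315.8 − (-323.2) = 7.4 m north and -539.8 − (-495.6) = -44.2 m east.
Residual distance = √(7.4² + (-44.2)²) = 44.8 m.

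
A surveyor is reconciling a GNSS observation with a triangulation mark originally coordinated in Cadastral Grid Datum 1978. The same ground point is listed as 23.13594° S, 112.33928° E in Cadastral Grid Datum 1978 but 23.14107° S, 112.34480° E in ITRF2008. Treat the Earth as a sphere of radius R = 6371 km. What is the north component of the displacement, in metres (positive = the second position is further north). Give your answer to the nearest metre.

Δφ = -23.14107° − -23.13594° = -0.00513°; Δλ = 112.34480° − 112.33928° = +0.00552°.
1° along a meridian = πR/180 = 111195 m.
ΔN = Δφ × 111195 = -570.4 m; ΔE = Δλ × 111195 × cos(-23.13594°) = +0.00552 × 111195 × 0.919575 = 564.4 m.

ΔN = -570 m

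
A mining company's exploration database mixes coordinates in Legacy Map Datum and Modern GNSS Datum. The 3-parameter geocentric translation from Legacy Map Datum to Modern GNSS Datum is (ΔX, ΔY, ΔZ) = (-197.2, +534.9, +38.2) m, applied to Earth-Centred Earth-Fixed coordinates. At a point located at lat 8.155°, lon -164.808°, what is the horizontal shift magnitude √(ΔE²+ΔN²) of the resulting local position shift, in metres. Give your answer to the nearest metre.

569 m

At φ = 8.155°, λ = -164.808°: sin φ = 0.141852, cos φ = 0.989888, sin λ = -0.262054, cos λ = -0.965053.
ΔE = −sin λ·ΔX + cos λ·ΔY = −(-0.262054)·(-197.2) + (-0.965053)·(534.9) = -567.88 m.
ΔN = −sin φ cos λ·ΔX − sin φ sin λ·ΔY + cos φ·ΔZ = −(0.141852)(-0.965053)(-197.2) − (0.141852)(-0.262054)(534.9) + (0.989888)(38.2) = 30.70 m.
Horizontal magnitude = √(ΔE² + ΔN²) = √((-567.88)² + 30.70²) = 568.71 m.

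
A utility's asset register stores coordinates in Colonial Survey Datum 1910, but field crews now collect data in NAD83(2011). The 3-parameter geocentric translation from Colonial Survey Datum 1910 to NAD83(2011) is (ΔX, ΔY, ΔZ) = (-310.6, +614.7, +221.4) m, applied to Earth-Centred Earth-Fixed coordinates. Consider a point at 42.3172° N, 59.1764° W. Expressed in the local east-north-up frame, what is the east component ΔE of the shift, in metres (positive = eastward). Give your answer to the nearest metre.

ΔE = 48 m

The local east axis at (φ, λ) is (−sin λ, cos λ, 0), so ΔE = −sin(-59.1764°)·(-310.6) + cos(-59.1764°)·614.7 = 48.24 m.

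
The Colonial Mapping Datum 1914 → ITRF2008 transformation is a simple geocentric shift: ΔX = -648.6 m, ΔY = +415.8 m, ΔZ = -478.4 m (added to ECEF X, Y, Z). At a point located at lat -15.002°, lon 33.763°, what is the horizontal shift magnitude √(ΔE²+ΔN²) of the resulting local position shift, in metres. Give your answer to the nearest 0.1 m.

The local east axis at (φ, λ) is (−sin λ, cos λ, 0), so ΔE = −sin(33.763°)·(-648.6) + cos(33.763°)·415.8 = 706.14 m.
The local north axis is (−sin φ cos λ, −sin φ sin λ, cos φ), giving ΔN = -139.576 + 59.817 − 462.095 = -541.85 m.
Horizontal magnitude = √(ΔE² + ΔN²) = √(706.14² + (-541.85)²) = 890.08 m.

890.1 m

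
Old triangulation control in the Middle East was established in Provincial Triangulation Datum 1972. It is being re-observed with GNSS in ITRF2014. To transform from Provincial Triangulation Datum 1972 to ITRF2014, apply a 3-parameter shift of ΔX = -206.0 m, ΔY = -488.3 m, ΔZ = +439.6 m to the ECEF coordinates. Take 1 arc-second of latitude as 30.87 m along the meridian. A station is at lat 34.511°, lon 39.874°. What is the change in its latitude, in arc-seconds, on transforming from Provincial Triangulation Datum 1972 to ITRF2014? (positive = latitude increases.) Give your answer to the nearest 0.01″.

Δφ = 20.38″

sin φ = 0.566564, cos φ = 0.824017, sin λ = 0.641101, cos λ = 0.767456.
North component: ΔN = −sin φ cos λ·ΔX − sin φ sin λ·ΔY + cos φ·ΔZ = −(0.566564)(0.767456)(-206.0) − (0.566564)(0.641101)(-488.3) + (0.824017)(439.6) = 629.17 m.
1° of latitude spans 3600 × 30.87 = 111132 m, so Δφ = 629.17 / 111132 × 3600 = 20.381″.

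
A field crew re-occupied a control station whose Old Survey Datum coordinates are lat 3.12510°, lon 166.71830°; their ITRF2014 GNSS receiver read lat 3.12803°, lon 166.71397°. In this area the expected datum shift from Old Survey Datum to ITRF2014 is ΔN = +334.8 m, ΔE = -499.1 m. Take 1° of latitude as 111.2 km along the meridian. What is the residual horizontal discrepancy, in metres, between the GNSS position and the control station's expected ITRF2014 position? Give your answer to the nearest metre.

Observed coordinate differences: Δφ = +0.00293°, Δλ = -0.00433°.
Converting to metres (1° lat = 111200 m, cos φ = 0.998513): observed ΔN = 325.8 m, observed ΔE = -480.8 m.
Subtracting the expected shift leaves a residual of 325.8 − (334.8) = -9.0 m north and -480.8 − (-499.1) = 18.3 m east.
Residual distance = √((-9.0)² + 18.3²) = 20.4 m.

20 m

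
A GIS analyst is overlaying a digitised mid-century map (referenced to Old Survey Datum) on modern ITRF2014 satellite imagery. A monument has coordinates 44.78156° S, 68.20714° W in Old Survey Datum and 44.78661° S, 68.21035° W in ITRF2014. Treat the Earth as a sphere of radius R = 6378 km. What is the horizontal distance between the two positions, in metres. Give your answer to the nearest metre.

Δφ = -44.78661° − -44.78156° = -0.00505°; Δλ = -68.21035° − -68.20714° = -0.00321°.
1° along a meridian = πR/180 = 111317 m.
ΔN = Δφ × 111317 = -562.2 m; ΔE = Δλ × 111317 × cos(-44.78156°) = -0.00321 × 111317 × 0.709797 = -253.6 m.
Distance = √(ΔE² + ΔN²) = √((-253.6)² + (-562.2)²) = 616.7 m.

617 m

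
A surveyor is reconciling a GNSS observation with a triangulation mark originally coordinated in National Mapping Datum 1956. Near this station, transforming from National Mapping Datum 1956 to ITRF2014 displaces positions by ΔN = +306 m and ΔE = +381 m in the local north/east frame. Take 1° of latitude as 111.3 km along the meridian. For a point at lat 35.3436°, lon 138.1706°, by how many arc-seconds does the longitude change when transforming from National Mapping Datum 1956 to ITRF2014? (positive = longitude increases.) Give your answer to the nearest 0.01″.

Δλ = 15.11″

At latitude 35.3436°, cos φ = 0.815698.
1° of longitude at this latitude = 111.3 × cos φ = 90.79 km, so Δλ = 381.0 / 90787.1 = 0.0041966° = 15.108″.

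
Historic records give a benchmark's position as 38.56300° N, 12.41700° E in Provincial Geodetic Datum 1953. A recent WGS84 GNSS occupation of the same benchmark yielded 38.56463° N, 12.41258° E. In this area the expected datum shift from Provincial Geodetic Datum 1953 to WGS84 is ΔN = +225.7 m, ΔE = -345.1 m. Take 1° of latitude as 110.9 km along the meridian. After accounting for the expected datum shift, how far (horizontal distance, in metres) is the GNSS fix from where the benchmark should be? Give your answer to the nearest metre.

Observed coordinate differences: Δφ = +0.00163°, Δλ = -0.00442°.
Converting to metres (1° lat = 110900 m, cos φ = 0.781923): observed ΔN = 180.8 m, observed ΔE = -383.3 m.
Subtracting the expected shift leaves a residual of 180.8 − (225.7) = -44.9 m north and -383.3 − (-345.1) = -38.2 m east.
Residual distance = √((-44.9)² + (-38.2)²) = 59.0 m.

59 m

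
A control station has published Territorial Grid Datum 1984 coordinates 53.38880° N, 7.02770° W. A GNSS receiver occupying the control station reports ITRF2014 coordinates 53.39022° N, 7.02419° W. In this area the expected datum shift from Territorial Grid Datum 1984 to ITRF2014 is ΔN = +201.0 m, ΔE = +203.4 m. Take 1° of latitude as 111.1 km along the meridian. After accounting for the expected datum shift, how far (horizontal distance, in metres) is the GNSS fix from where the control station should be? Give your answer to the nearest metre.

Observed coordinate differences: Δφ = +0.00142°, Δλ = +0.00351°.
Converting to metres (1° lat = 111100 m, cos φ = 0.596382): observed ΔN = 157.8 m, observed ΔE = 232.6 m.
Subtracting the expected shift leaves a residual of 157.8 − (201.0) = -43.2 m north and 232.6 − (203.4) = 29.2 m east.
Residual distance = √((-43.2)² + 29.2²) = 52.2 m.

52 m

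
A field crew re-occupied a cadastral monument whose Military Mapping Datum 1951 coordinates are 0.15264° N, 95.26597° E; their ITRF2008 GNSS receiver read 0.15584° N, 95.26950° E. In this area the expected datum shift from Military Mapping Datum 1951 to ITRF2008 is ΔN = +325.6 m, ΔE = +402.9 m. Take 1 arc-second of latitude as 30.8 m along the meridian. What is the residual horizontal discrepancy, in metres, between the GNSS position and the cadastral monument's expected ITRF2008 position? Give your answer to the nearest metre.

31 m

Observed coordinate differences: Δφ = +0.00320°, Δλ = +0.00353°.
Converting to metres (1° lat = 110880 m, cos φ = 0.999996): observed ΔN = 354.8 m, observed ΔE = 391.4 m.
Subtracting the expected shift leaves a residual of 354.8 − (325.6) = 29.2 m north and 391.4 − (402.9) = -11.5 m east.
Residual distance = √(29.2² + (-11.5)²) = 31.4 m.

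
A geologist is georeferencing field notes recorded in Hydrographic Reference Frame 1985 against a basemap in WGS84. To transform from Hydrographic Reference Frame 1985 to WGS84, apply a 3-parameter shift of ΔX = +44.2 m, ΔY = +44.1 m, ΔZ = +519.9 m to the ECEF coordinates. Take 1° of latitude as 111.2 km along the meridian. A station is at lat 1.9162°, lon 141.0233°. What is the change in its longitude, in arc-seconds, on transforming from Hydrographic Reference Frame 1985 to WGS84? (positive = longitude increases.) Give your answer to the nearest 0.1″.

Δλ = -2.0″

sin φ = 0.033438, cos φ = 0.999441, sin λ = 0.629004, cos λ = -0.777402.
East component: ΔE = −sin λ·ΔX + cos λ·ΔY = −(0.629004)(44.2) + (-0.777402)(44.1) = -62.09 m.
1° of latitude spans 111200 m; at latitude φ, 1° of longitude spans that × cos φ = 111137.8 m, so Δλ = -62.09 / 111137.8 × 3600 = -2.011″.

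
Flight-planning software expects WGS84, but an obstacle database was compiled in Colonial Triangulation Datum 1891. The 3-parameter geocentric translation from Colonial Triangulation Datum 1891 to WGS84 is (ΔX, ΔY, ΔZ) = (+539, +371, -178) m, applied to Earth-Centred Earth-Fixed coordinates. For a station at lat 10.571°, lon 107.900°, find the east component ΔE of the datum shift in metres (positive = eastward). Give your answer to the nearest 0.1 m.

At φ = 10.571°, λ = 107.900°: sin φ = 0.183454, cos φ = 0.983028, sin λ = 0.951594, cos λ = -0.307357.
ΔE = −sin λ·ΔX + cos λ·ΔY = −(0.951594)·(539) + (-0.307357)·(371) = -626.94 m.

ΔE = -626.9 m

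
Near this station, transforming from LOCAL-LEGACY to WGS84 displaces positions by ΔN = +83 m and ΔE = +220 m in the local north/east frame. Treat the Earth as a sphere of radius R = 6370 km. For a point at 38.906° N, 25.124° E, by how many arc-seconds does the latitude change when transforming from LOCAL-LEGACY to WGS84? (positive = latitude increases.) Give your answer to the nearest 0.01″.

Δφ = 2.69″

On a sphere of radius R, 1 rad of latitude = R, so Δφ = ΔN / R = 83.0 / 6370000 = 1.3030e-05 rad = 2.688″.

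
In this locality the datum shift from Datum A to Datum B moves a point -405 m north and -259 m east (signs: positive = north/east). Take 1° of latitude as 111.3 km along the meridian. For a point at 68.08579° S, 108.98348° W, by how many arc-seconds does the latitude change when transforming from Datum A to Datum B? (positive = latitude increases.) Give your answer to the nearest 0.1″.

Δφ = -13.1″

1° of latitude = 111.3 km, so Δφ = -405.0 / 111300 = -0.0036388° = -13.100″.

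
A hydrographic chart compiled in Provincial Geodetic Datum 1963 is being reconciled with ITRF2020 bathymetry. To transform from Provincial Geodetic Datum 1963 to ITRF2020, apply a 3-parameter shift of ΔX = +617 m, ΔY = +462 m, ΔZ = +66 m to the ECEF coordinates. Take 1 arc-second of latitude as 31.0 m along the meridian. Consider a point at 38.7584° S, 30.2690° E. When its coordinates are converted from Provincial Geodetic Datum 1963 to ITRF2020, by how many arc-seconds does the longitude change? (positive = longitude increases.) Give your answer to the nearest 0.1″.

sin φ = -0.626038, cos φ = 0.779793, sin λ = 0.504060, cos λ = 0.863668.
East component: ΔE = −sin λ·ΔX + cos λ·ΔY = −(0.504060)(617) + (0.863668)(462) = 88.01 m.
1° of latitude spans 3600 × 31.00 = 111600 m; at latitude φ, 1° of longitude spans that × cos φ = 87024.9 m, so Δλ = 88.01 / 87024.9 × 3600 = 3.641″.

Δλ = 3.6″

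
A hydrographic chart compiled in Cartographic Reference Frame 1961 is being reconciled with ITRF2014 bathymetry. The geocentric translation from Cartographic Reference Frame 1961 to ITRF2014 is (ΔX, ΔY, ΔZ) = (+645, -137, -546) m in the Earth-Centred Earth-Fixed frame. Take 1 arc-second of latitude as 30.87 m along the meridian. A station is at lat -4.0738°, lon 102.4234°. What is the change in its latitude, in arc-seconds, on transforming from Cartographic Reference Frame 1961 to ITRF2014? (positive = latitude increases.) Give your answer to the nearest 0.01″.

Δφ = -18.27″

sin φ = -0.071041, cos φ = 0.997473, sin λ = 0.976584, cos λ = -0.215134.
North component: ΔN = −sin φ cos λ·ΔX − sin φ sin λ·ΔY + cos φ·ΔZ = −(-0.071041)(-0.215134)(645) − (-0.071041)(0.976584)(-137) + (0.997473)(-546) = -563.98 m.
1° of latitude spans 3600 × 30.87 = 111132 m, so Δφ = -563.98 / 111132 × 3600 = -18.270″.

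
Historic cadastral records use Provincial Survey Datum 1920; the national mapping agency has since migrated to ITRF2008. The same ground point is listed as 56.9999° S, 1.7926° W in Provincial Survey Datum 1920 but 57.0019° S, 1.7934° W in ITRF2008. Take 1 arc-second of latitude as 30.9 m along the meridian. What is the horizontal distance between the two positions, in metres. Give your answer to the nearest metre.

228 m

Δφ = -57.0019° − -56.9999° = -0.0020°; Δλ = -1.7934° − -1.7926° = -0.0008°.
1° of latitude = 3600 × 30.90 = 111240 m.
ΔN = Δφ × 111240 = -222.5 m; ΔE = Δλ × 111240 × cos(-56.9999°) = -0.0008 × 111240 × 0.544640 = -48.5 m.
Distance = √(ΔE² + ΔN²) = √((-48.5)² + (-222.5)²) = 227.7 m.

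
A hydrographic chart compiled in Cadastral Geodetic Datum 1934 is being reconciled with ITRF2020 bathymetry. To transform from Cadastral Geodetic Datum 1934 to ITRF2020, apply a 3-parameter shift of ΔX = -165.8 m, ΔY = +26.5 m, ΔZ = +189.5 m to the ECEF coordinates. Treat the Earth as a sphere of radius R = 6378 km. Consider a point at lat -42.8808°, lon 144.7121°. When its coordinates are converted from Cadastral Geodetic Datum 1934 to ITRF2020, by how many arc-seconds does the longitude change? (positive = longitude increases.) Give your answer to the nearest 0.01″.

sin φ = -0.680475, cos φ = 0.732771, sin λ = 0.577685, cos λ = -0.816260.
East component: ΔE = −sin λ·ΔX + cos λ·ΔY = −(0.577685)(-165.8) + (-0.816260)(26.5) = 74.15 m.
1° of latitude spans πR/180 = 111317 m; at latitude φ, 1° of longitude spans that × cos φ = 81569.9 m, so Δλ = 74.15 / 81569.9 × 3600 = 3.272″.

Δλ = 3.27″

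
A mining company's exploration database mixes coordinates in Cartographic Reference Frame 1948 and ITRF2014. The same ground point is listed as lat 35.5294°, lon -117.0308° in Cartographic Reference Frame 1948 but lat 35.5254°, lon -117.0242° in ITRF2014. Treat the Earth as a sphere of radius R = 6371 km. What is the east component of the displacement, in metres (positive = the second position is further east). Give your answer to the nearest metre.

ΔE = 597 m

Δφ = 35.5254° − 35.5294° = -0.0040°; Δλ = -117.0242° − -117.0308° = +0.0066°.
1° along a meridian = πR/180 = 111195 m.
ΔN = Δφ × 111195 = -444.8 m; ΔE = Δλ × 111195 × cos(35.5294°) = +0.0066 × 111195 × 0.813817 = 597.2 m.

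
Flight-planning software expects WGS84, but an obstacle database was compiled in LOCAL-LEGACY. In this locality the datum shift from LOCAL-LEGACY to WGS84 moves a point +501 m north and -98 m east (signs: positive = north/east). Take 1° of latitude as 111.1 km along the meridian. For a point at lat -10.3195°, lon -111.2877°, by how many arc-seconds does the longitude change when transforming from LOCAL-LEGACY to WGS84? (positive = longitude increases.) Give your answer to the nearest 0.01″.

Δλ = -3.23″

At latitude -10.3195°, cos φ = 0.983824.
1° of longitude at this latitude = 111.1 × cos φ = 109.30 km, so Δλ = -98.0 / 109302.9 = -0.0008966° = -3.228″.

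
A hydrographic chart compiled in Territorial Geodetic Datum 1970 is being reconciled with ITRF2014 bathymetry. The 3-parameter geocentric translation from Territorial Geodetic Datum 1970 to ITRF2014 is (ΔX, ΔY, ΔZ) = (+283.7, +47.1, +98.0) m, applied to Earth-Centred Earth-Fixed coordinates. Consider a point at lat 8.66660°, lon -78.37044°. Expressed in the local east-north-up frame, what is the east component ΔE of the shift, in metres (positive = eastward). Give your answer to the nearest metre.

ΔE = 287 m

The local east axis at (φ, λ) is (−sin λ, cos λ, 0), so ΔE = −sin(-78.37044°)·283.7 + cos(-78.37044°)·47.1 = 287.37 m.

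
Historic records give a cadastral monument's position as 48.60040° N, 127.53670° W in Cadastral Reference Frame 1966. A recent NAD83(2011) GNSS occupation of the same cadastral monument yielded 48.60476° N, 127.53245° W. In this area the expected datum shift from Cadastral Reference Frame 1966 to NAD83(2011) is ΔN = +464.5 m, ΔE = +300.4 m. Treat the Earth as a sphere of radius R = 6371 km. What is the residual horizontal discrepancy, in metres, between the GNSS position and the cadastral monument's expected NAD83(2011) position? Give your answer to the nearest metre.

24 m

Observed coordinate differences: Δφ = +0.00436°, Δλ = +0.00425°.
Converting to metres (1° lat = 111195 m, cos φ = 0.661307): observed ΔN = 484.8 m, observed ΔE = 312.5 m.
Subtracting the expected shift leaves a residual of 484.8 − (464.5) = 20.3 m north and 312.5 − (300.4) = 12.1 m east.
Residual distance = √(20.3² + 12.1²) = 23.7 m.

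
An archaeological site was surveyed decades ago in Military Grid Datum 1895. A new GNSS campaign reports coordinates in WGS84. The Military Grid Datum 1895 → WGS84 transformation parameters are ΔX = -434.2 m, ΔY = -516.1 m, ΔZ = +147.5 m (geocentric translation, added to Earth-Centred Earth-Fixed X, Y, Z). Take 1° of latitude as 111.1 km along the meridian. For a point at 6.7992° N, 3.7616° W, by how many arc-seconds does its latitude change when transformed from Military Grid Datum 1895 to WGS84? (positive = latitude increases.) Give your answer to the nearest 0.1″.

sin φ = 0.118390, cos φ = 0.992967, sin λ = -0.065605, cos λ = 0.997846.
North component: ΔN = −sin φ cos λ·ΔX − sin φ sin λ·ΔY + cos φ·ΔZ = −(0.118390)(0.997846)(-434.2) − (0.118390)(-0.065605)(-516.1) + (0.992967)(147.5) = 193.75 m.
1° of latitude spans 111100 m, so Δφ = 193.75 / 111100 × 3600 = 6.278″.

Δφ = 6.3″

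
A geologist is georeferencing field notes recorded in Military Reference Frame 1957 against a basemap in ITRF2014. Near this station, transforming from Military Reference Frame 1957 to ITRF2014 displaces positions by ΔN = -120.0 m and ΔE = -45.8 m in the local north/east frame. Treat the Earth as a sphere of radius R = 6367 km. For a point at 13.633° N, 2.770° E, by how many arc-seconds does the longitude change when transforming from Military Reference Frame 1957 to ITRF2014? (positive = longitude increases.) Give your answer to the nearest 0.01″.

Δλ = -1.53″

At latitude 13.633°, cos φ = 0.971825.
One radian of longitude at latitude φ spans R cos φ, so Δλ = ΔE / (R cos φ) = -45.8 / (6367000 × 0.971825) = -7.4019e-06 rad = -1.527″.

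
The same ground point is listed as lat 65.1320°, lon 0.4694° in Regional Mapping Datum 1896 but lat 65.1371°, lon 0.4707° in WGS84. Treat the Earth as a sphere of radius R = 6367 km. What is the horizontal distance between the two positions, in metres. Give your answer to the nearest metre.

Δφ = 65.1371° − 65.1320° = +0.0051°; Δλ = 0.4707° − 0.4694° = +0.0013°.
1° along a meridian = πR/180 = 111125 m.
ΔN = Δφ × 111125 = 566.7 m; ΔE = Δλ × 111125 × cos(65.1320°) = +0.0013 × 111125 × 0.420529 = 60.8 m.
Distance = √(ΔE² + ΔN²) = √(60.8² + 566.7²) = 570.0 m.

570 m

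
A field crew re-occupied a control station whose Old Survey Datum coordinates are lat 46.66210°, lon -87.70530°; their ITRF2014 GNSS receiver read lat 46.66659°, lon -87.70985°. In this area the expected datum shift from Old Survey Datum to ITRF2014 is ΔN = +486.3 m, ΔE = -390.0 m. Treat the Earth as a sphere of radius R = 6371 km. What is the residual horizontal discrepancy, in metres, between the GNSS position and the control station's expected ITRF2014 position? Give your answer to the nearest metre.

45 m

Observed coordinate differences: Δφ = +0.00449°, Δλ = -0.00455°.
Converting to metres (1° lat = 111195 m, cos φ = 0.686300): observed ΔN = 499.3 m, observed ΔE = -347.2 m.
Subtracting the expected shift leaves a residual of 499.3 − (486.3) = 13.0 m north and -347.2 − (-390.0) = 42.8 m east.
Residual distance = √(13.0² + 42.8²) = 44.7 m.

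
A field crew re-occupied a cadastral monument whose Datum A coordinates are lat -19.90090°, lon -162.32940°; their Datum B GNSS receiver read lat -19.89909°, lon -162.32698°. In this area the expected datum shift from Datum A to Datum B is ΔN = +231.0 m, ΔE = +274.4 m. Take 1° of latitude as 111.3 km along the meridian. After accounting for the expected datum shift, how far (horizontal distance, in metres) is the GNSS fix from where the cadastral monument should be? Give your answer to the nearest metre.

Observed coordinate differences: Δφ = +0.00181°, Δλ = +0.00242°.
Converting to metres (1° lat = 111300 m, cos φ = 0.940283): observed ΔN = 201.5 m, observed ΔE = 253.3 m.
Subtracting the expected shift leaves a residual of 201.5 − (231.0) = -29.5 m north and 253.3 − (274.4) = -21.1 m east.
Residual distance = √((-29.5)² + (-21.1)²) = 36.3 m.

36 m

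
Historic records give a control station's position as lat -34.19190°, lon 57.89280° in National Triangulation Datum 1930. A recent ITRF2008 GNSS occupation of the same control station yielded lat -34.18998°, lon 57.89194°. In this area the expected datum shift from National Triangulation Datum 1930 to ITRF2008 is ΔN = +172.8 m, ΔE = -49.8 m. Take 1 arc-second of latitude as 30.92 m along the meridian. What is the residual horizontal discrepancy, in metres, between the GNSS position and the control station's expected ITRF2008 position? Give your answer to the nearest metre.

Observed coordinate differences: Δφ = +0.00192°, Δλ = -0.00086°.
Converting to metres (1° lat = 111312 m, cos φ = 0.827160): observed ΔN = 213.7 m, observed ΔE = -79.2 m.
Subtracting the expected shift leaves a residual of 213.7 − (172.8) = 40.9 m north and -79.2 − (-49.8) = -29.4 m east.
Residual distance = √(40.9² + (-29.4)²) = 50.4 m.

50 m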